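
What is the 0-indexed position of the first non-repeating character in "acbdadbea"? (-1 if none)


Input: acbdadbea
Character frequencies:
  'a': 3
  'b': 2
  'c': 1
  'd': 2
  'e': 1
Scanning left to right for freq == 1:
  Position 0 ('a'): freq=3, skip
  Position 1 ('c'): unique! => answer = 1

1


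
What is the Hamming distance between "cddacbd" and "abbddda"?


Comparing "cddacbd" and "abbddda" position by position:
  Position 0: 'c' vs 'a' => differ
  Position 1: 'd' vs 'b' => differ
  Position 2: 'd' vs 'b' => differ
  Position 3: 'a' vs 'd' => differ
  Position 4: 'c' vs 'd' => differ
  Position 5: 'b' vs 'd' => differ
  Position 6: 'd' vs 'a' => differ
Total differences (Hamming distance): 7

7


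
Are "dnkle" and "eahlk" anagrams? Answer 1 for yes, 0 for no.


Strings: "dnkle", "eahlk"
Sorted first:  dekln
Sorted second: aehkl
Differ at position 0: 'd' vs 'a' => not anagrams

0


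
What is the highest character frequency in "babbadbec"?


Input: babbadbec
Character counts:
  'a': 2
  'b': 4
  'c': 1
  'd': 1
  'e': 1
Maximum frequency: 4

4


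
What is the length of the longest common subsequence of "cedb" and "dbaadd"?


LCS of "cedb" and "dbaadd"
DP table:
           d    b    a    a    d    d
      0    0    0    0    0    0    0
  c   0    0    0    0    0    0    0
  e   0    0    0    0    0    0    0
  d   0    1    1    1    1    1    1
  b   0    1    2    2    2    2    2
LCS length = dp[4][6] = 2

2


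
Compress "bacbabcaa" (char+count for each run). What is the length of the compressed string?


Input: bacbabcaa
Runs:
  'b' x 1 => "b1"
  'a' x 1 => "a1"
  'c' x 1 => "c1"
  'b' x 1 => "b1"
  'a' x 1 => "a1"
  'b' x 1 => "b1"
  'c' x 1 => "c1"
  'a' x 2 => "a2"
Compressed: "b1a1c1b1a1b1c1a2"
Compressed length: 16

16


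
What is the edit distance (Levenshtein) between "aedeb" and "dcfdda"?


Computing edit distance: "aedeb" -> "dcfdda"
DP table:
           d    c    f    d    d    a
      0    1    2    3    4    5    6
  a   1    1    2    3    4    5    5
  e   2    2    2    3    4    5    6
  d   3    2    3    3    3    4    5
  e   4    3    3    4    4    4    5
  b   5    4    4    4    5    5    5
Edit distance = dp[5][6] = 5

5


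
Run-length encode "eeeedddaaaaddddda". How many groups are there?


Input: eeeedddaaaaddddda
Scanning for consecutive runs:
  Group 1: 'e' x 4 (positions 0-3)
  Group 2: 'd' x 3 (positions 4-6)
  Group 3: 'a' x 4 (positions 7-10)
  Group 4: 'd' x 5 (positions 11-15)
  Group 5: 'a' x 1 (positions 16-16)
Total groups: 5

5


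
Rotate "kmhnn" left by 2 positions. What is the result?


Input: "kmhnn", rotate left by 2
First 2 characters: "km"
Remaining characters: "hnn"
Concatenate remaining + first: "hnn" + "km" = "hnnkm"

hnnkm


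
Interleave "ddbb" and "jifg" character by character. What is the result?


Interleaving "ddbb" and "jifg":
  Position 0: 'd' from first, 'j' from second => "dj"
  Position 1: 'd' from first, 'i' from second => "di"
  Position 2: 'b' from first, 'f' from second => "bf"
  Position 3: 'b' from first, 'g' from second => "bg"
Result: djdibfbg

djdibfbg


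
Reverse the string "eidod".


Input: eidod
Reading characters right to left:
  Position 4: 'd'
  Position 3: 'o'
  Position 2: 'd'
  Position 1: 'i'
  Position 0: 'e'
Reversed: dodie

dodie


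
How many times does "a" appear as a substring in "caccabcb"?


Searching for "a" in "caccabcb"
Scanning each position:
  Position 0: "c" => no
  Position 1: "a" => MATCH
  Position 2: "c" => no
  Position 3: "c" => no
  Position 4: "a" => MATCH
  Position 5: "b" => no
  Position 6: "c" => no
  Position 7: "b" => no
Total occurrences: 2

2


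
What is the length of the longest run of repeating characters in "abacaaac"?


Input: "abacaaac"
Scanning for longest run:
  Position 1 ('b'): new char, reset run to 1
  Position 2 ('a'): new char, reset run to 1
  Position 3 ('c'): new char, reset run to 1
  Position 4 ('a'): new char, reset run to 1
  Position 5 ('a'): continues run of 'a', length=2
  Position 6 ('a'): continues run of 'a', length=3
  Position 7 ('c'): new char, reset run to 1
Longest run: 'a' with length 3

3


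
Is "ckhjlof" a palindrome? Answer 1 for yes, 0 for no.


Input: ckhjlof
Reversed: foljhkc
  Compare pos 0 ('c') with pos 6 ('f'): MISMATCH
  Compare pos 1 ('k') with pos 5 ('o'): MISMATCH
  Compare pos 2 ('h') with pos 4 ('l'): MISMATCH
Result: not a palindrome

0


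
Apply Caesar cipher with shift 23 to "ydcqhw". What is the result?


Caesar cipher: shift "ydcqhw" by 23
  'y' (pos 24) + 23 = pos 21 = 'v'
  'd' (pos 3) + 23 = pos 0 = 'a'
  'c' (pos 2) + 23 = pos 25 = 'z'
  'q' (pos 16) + 23 = pos 13 = 'n'
  'h' (pos 7) + 23 = pos 4 = 'e'
  'w' (pos 22) + 23 = pos 19 = 't'
Result: vaznet

vaznet


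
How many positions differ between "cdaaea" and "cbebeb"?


Comparing "cdaaea" and "cbebeb" position by position:
  Position 0: 'c' vs 'c' => same
  Position 1: 'd' vs 'b' => DIFFER
  Position 2: 'a' vs 'e' => DIFFER
  Position 3: 'a' vs 'b' => DIFFER
  Position 4: 'e' vs 'e' => same
  Position 5: 'a' vs 'b' => DIFFER
Positions that differ: 4

4


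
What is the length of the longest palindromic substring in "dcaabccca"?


Input: "dcaabccca"
Checking substrings for palindromes:
  [5:8] "ccc" (len 3) => palindrome
  [2:4] "aa" (len 2) => palindrome
  [5:7] "cc" (len 2) => palindrome
  [6:8] "cc" (len 2) => palindrome
Longest palindromic substring: "ccc" with length 3

3


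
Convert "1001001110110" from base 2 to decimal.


Input: "1001001110110" in base 2
Positional expansion:
  Digit '1' (value 1) x 2^12 = 4096
  Digit '0' (value 0) x 2^11 = 0
  Digit '0' (value 0) x 2^10 = 0
  Digit '1' (value 1) x 2^9 = 512
  Digit '0' (value 0) x 2^8 = 0
  Digit '0' (value 0) x 2^7 = 0
  Digit '1' (value 1) x 2^6 = 64
  Digit '1' (value 1) x 2^5 = 32
  Digit '1' (value 1) x 2^4 = 16
  Digit '0' (value 0) x 2^3 = 0
  Digit '1' (value 1) x 2^2 = 4
  Digit '1' (value 1) x 2^1 = 2
  Digit '0' (value 0) x 2^0 = 0
Sum = 4726

4726


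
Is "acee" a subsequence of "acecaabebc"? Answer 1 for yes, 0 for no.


Check if "acee" is a subsequence of "acecaabebc"
Greedy scan:
  Position 0 ('a'): matches sub[0] = 'a'
  Position 1 ('c'): matches sub[1] = 'c'
  Position 2 ('e'): matches sub[2] = 'e'
  Position 3 ('c'): no match needed
  Position 4 ('a'): no match needed
  Position 5 ('a'): no match needed
  Position 6 ('b'): no match needed
  Position 7 ('e'): matches sub[3] = 'e'
  Position 8 ('b'): no match needed
  Position 9 ('c'): no match needed
All 4 characters matched => is a subsequence

1


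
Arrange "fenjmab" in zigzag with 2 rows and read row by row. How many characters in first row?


Zigzag "fenjmab" into 2 rows:
Placing characters:
  'f' => row 0
  'e' => row 1
  'n' => row 0
  'j' => row 1
  'm' => row 0
  'a' => row 1
  'b' => row 0
Rows:
  Row 0: "fnmb"
  Row 1: "eja"
First row length: 4

4


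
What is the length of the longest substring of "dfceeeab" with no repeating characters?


Input: "dfceeeab"
Sliding window (track last position of each char):
  Position 0 ('d'): window [0,0] length 1 -- new best
  Position 1 ('f'): window [0,1] length 2 -- new best
  Position 2 ('c'): window [0,2] length 3 -- new best
  Position 3 ('e'): window [0,3] length 4 -- new best
  Position 4 ('e'): repeat (last at 3), move window start to 4
  Position 4 ('e'): window [4,4] length 1
  Position 5 ('e'): repeat (last at 4), move window start to 5
  Position 5 ('e'): window [5,5] length 1
  Position 6 ('a'): window [5,6] length 2
  Position 7 ('b'): window [5,7] length 3
Longest substring with no repeats: "dfce" with length 4

4


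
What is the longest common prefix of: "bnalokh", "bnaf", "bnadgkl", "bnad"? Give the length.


Words: bnalokh, bnaf, bnadgkl, bnad
  Position 0: all 'b' => match
  Position 1: all 'n' => match
  Position 2: all 'a' => match
  Position 3: ('l', 'f', 'd', 'd') => mismatch, stop
LCP = "bna" (length 3)

3


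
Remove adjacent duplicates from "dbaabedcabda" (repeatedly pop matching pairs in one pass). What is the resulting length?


Input: dbaabedcabda
Stack-based adjacent duplicate removal:
  Read 'd': push. Stack: d
  Read 'b': push. Stack: db
  Read 'a': push. Stack: dba
  Read 'a': matches stack top 'a' => pop. Stack: db
  Read 'b': matches stack top 'b' => pop. Stack: d
  Read 'e': push. Stack: de
  Read 'd': push. Stack: ded
  Read 'c': push. Stack: dedc
  Read 'a': push. Stack: dedca
  Read 'b': push. Stack: dedcab
  Read 'd': push. Stack: dedcabd
  Read 'a': push. Stack: dedcabda
Final stack: "dedcabda" (length 8)

8


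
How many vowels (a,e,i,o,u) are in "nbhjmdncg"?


Input: nbhjmdncg
Checking each character:
  'n' at position 0: consonant
  'b' at position 1: consonant
  'h' at position 2: consonant
  'j' at position 3: consonant
  'm' at position 4: consonant
  'd' at position 5: consonant
  'n' at position 6: consonant
  'c' at position 7: consonant
  'g' at position 8: consonant
Total vowels: 0

0


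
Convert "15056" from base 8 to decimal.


Input: "15056" in base 8
Positional expansion:
  Digit '1' (value 1) x 8^4 = 4096
  Digit '5' (value 5) x 8^3 = 2560
  Digit '0' (value 0) x 8^2 = 0
  Digit '5' (value 5) x 8^1 = 40
  Digit '6' (value 6) x 8^0 = 6
Sum = 6702

6702


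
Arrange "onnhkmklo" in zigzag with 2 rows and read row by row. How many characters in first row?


Zigzag "onnhkmklo" into 2 rows:
Placing characters:
  'o' => row 0
  'n' => row 1
  'n' => row 0
  'h' => row 1
  'k' => row 0
  'm' => row 1
  'k' => row 0
  'l' => row 1
  'o' => row 0
Rows:
  Row 0: "onkko"
  Row 1: "nhml"
First row length: 5

5


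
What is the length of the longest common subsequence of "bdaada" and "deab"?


LCS of "bdaada" and "deab"
DP table:
           d    e    a    b
      0    0    0    0    0
  b   0    0    0    0    1
  d   0    1    1    1    1
  a   0    1    1    2    2
  a   0    1    1    2    2
  d   0    1    1    2    2
  a   0    1    1    2    2
LCS length = dp[6][4] = 2

2


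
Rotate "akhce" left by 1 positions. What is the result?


Input: "akhce", rotate left by 1
First 1 characters: "a"
Remaining characters: "khce"
Concatenate remaining + first: "khce" + "a" = "khcea"

khcea


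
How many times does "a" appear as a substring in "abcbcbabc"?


Searching for "a" in "abcbcbabc"
Scanning each position:
  Position 0: "a" => MATCH
  Position 1: "b" => no
  Position 2: "c" => no
  Position 3: "b" => no
  Position 4: "c" => no
  Position 5: "b" => no
  Position 6: "a" => MATCH
  Position 7: "b" => no
  Position 8: "c" => no
Total occurrences: 2

2


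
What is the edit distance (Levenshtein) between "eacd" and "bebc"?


Computing edit distance: "eacd" -> "bebc"
DP table:
           b    e    b    c
      0    1    2    3    4
  e   1    1    1    2    3
  a   2    2    2    2    3
  c   3    3    3    3    2
  d   4    4    4    4    3
Edit distance = dp[4][4] = 3

3


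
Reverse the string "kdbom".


Input: kdbom
Reading characters right to left:
  Position 4: 'm'
  Position 3: 'o'
  Position 2: 'b'
  Position 1: 'd'
  Position 0: 'k'
Reversed: mobdk

mobdk


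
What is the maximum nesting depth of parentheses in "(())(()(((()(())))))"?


Input: "(())(()(((()(())))))"
Tracking depth:
  Position 0 '(': depth becomes 1
  Position 1 '(': depth becomes 2
  Position 2 ')': depth becomes 1
  Position 3 ')': depth becomes 0
  Position 4 '(': depth becomes 1
  Position 5 '(': depth becomes 2
  Position 6 ')': depth becomes 1
  Position 7 '(': depth becomes 2
  Position 8 '(': depth becomes 3
  Position 9 '(': depth becomes 4
  Position 10 '(': depth becomes 5
  Position 11 ')': depth becomes 4
  Position 12 '(': depth becomes 5
  Position 13 '(': depth becomes 6
  Position 14 ')': depth becomes 5
  Position 15 ')': depth becomes 4
  Position 16 ')': depth becomes 3
  Position 17 ')': depth becomes 2
  Position 18 ')': depth becomes 1
  Position 19 ')': depth becomes 0
Maximum depth reached: 6

6


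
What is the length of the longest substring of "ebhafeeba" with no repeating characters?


Input: "ebhafeeba"
Sliding window (track last position of each char):
  Position 0 ('e'): window [0,0] length 1 -- new best
  Position 1 ('b'): window [0,1] length 2 -- new best
  Position 2 ('h'): window [0,2] length 3 -- new best
  Position 3 ('a'): window [0,3] length 4 -- new best
  Position 4 ('f'): window [0,4] length 5 -- new best
  Position 5 ('e'): repeat (last at 0), move window start to 1
  Position 5 ('e'): window [1,5] length 5
  Position 6 ('e'): repeat (last at 5), move window start to 6
  Position 6 ('e'): window [6,6] length 1
  Position 7 ('b'): window [6,7] length 2
  Position 8 ('a'): window [6,8] length 3
Longest substring with no repeats: "ebhaf" with length 5

5


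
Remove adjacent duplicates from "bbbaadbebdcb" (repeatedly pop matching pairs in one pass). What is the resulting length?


Input: bbbaadbebdcb
Stack-based adjacent duplicate removal:
  Read 'b': push. Stack: b
  Read 'b': matches stack top 'b' => pop. Stack: (empty)
  Read 'b': push. Stack: b
  Read 'a': push. Stack: ba
  Read 'a': matches stack top 'a' => pop. Stack: b
  Read 'd': push. Stack: bd
  Read 'b': push. Stack: bdb
  Read 'e': push. Stack: bdbe
  Read 'b': push. Stack: bdbeb
  Read 'd': push. Stack: bdbebd
  Read 'c': push. Stack: bdbebdc
  Read 'b': push. Stack: bdbebdcb
Final stack: "bdbebdcb" (length 8)

8


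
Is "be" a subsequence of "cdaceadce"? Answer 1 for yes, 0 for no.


Check if "be" is a subsequence of "cdaceadce"
Greedy scan:
  Position 0 ('c'): no match needed
  Position 1 ('d'): no match needed
  Position 2 ('a'): no match needed
  Position 3 ('c'): no match needed
  Position 4 ('e'): no match needed
  Position 5 ('a'): no match needed
  Position 6 ('d'): no match needed
  Position 7 ('c'): no match needed
  Position 8 ('e'): no match needed
Only matched 0/2 characters => not a subsequence

0


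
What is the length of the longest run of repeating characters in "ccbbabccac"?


Input: "ccbbabccac"
Scanning for longest run:
  Position 1 ('c'): continues run of 'c', length=2
  Position 2 ('b'): new char, reset run to 1
  Position 3 ('b'): continues run of 'b', length=2
  Position 4 ('a'): new char, reset run to 1
  Position 5 ('b'): new char, reset run to 1
  Position 6 ('c'): new char, reset run to 1
  Position 7 ('c'): continues run of 'c', length=2
  Position 8 ('a'): new char, reset run to 1
  Position 9 ('c'): new char, reset run to 1
Longest run: 'c' with length 2

2


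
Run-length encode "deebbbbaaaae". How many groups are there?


Input: deebbbbaaaae
Scanning for consecutive runs:
  Group 1: 'd' x 1 (positions 0-0)
  Group 2: 'e' x 2 (positions 1-2)
  Group 3: 'b' x 4 (positions 3-6)
  Group 4: 'a' x 4 (positions 7-10)
  Group 5: 'e' x 1 (positions 11-11)
Total groups: 5

5


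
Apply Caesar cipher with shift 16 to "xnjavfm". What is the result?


Caesar cipher: shift "xnjavfm" by 16
  'x' (pos 23) + 16 = pos 13 = 'n'
  'n' (pos 13) + 16 = pos 3 = 'd'
  'j' (pos 9) + 16 = pos 25 = 'z'
  'a' (pos 0) + 16 = pos 16 = 'q'
  'v' (pos 21) + 16 = pos 11 = 'l'
  'f' (pos 5) + 16 = pos 21 = 'v'
  'm' (pos 12) + 16 = pos 2 = 'c'
Result: ndzqlvc

ndzqlvc


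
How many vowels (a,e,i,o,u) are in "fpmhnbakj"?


Input: fpmhnbakj
Checking each character:
  'f' at position 0: consonant
  'p' at position 1: consonant
  'm' at position 2: consonant
  'h' at position 3: consonant
  'n' at position 4: consonant
  'b' at position 5: consonant
  'a' at position 6: vowel (running total: 1)
  'k' at position 7: consonant
  'j' at position 8: consonant
Total vowels: 1

1


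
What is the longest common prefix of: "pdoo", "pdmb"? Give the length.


Words: pdoo, pdmb
  Position 0: all 'p' => match
  Position 1: all 'd' => match
  Position 2: ('o', 'm') => mismatch, stop
LCP = "pd" (length 2)

2


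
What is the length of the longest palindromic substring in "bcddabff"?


Input: "bcddabff"
Checking substrings for palindromes:
  [2:4] "dd" (len 2) => palindrome
  [6:8] "ff" (len 2) => palindrome
Longest palindromic substring: "dd" with length 2

2


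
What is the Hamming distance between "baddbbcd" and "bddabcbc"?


Comparing "baddbbcd" and "bddabcbc" position by position:
  Position 0: 'b' vs 'b' => same
  Position 1: 'a' vs 'd' => differ
  Position 2: 'd' vs 'd' => same
  Position 3: 'd' vs 'a' => differ
  Position 4: 'b' vs 'b' => same
  Position 5: 'b' vs 'c' => differ
  Position 6: 'c' vs 'b' => differ
  Position 7: 'd' vs 'c' => differ
Total differences (Hamming distance): 5

5


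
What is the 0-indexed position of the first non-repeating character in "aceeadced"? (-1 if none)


Input: aceeadced
Character frequencies:
  'a': 2
  'c': 2
  'd': 2
  'e': 3
Scanning left to right for freq == 1:
  Position 0 ('a'): freq=2, skip
  Position 1 ('c'): freq=2, skip
  Position 2 ('e'): freq=3, skip
  Position 3 ('e'): freq=3, skip
  Position 4 ('a'): freq=2, skip
  Position 5 ('d'): freq=2, skip
  Position 6 ('c'): freq=2, skip
  Position 7 ('e'): freq=3, skip
  Position 8 ('d'): freq=2, skip
  No unique character found => answer = -1

-1


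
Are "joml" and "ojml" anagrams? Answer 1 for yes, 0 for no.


Strings: "joml", "ojml"
Sorted first:  jlmo
Sorted second: jlmo
Sorted forms match => anagrams

1


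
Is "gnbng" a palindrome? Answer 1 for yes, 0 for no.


Input: gnbng
Reversed: gnbng
  Compare pos 0 ('g') with pos 4 ('g'): match
  Compare pos 1 ('n') with pos 3 ('n'): match
Result: palindrome

1


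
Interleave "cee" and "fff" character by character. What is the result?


Interleaving "cee" and "fff":
  Position 0: 'c' from first, 'f' from second => "cf"
  Position 1: 'e' from first, 'f' from second => "ef"
  Position 2: 'e' from first, 'f' from second => "ef"
Result: cfefef

cfefef


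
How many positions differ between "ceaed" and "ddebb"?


Comparing "ceaed" and "ddebb" position by position:
  Position 0: 'c' vs 'd' => DIFFER
  Position 1: 'e' vs 'd' => DIFFER
  Position 2: 'a' vs 'e' => DIFFER
  Position 3: 'e' vs 'b' => DIFFER
  Position 4: 'd' vs 'b' => DIFFER
Positions that differ: 5

5


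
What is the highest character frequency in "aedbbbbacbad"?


Input: aedbbbbacbad
Character counts:
  'a': 3
  'b': 5
  'c': 1
  'd': 2
  'e': 1
Maximum frequency: 5

5


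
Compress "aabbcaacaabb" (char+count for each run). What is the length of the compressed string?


Input: aabbcaacaabb
Runs:
  'a' x 2 => "a2"
  'b' x 2 => "b2"
  'c' x 1 => "c1"
  'a' x 2 => "a2"
  'c' x 1 => "c1"
  'a' x 2 => "a2"
  'b' x 2 => "b2"
Compressed: "a2b2c1a2c1a2b2"
Compressed length: 14

14


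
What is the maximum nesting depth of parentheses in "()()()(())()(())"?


Input: "()()()(())()(())"
Tracking depth:
  Position 0 '(': depth becomes 1
  Position 1 ')': depth becomes 0
  Position 2 '(': depth becomes 1
  Position 3 ')': depth becomes 0
  Position 4 '(': depth becomes 1
  Position 5 ')': depth becomes 0
  Position 6 '(': depth becomes 1
  Position 7 '(': depth becomes 2
  Position 8 ')': depth becomes 1
  Position 9 ')': depth becomes 0
  Position 10 '(': depth becomes 1
  Position 11 ')': depth becomes 0
  Position 12 '(': depth becomes 1
  Position 13 '(': depth becomes 2
  Position 14 ')': depth becomes 1
  Position 15 ')': depth becomes 0
Maximum depth reached: 2

2


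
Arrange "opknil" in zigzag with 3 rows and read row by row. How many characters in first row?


Zigzag "opknil" into 3 rows:
Placing characters:
  'o' => row 0
  'p' => row 1
  'k' => row 2
  'n' => row 1
  'i' => row 0
  'l' => row 1
Rows:
  Row 0: "oi"
  Row 1: "pnl"
  Row 2: "k"
First row length: 2

2


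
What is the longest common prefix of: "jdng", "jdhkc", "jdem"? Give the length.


Words: jdng, jdhkc, jdem
  Position 0: all 'j' => match
  Position 1: all 'd' => match
  Position 2: ('n', 'h', 'e') => mismatch, stop
LCP = "jd" (length 2)

2


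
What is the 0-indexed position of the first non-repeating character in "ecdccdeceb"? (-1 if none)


Input: ecdccdeceb
Character frequencies:
  'b': 1
  'c': 4
  'd': 2
  'e': 3
Scanning left to right for freq == 1:
  Position 0 ('e'): freq=3, skip
  Position 1 ('c'): freq=4, skip
  Position 2 ('d'): freq=2, skip
  Position 3 ('c'): freq=4, skip
  Position 4 ('c'): freq=4, skip
  Position 5 ('d'): freq=2, skip
  Position 6 ('e'): freq=3, skip
  Position 7 ('c'): freq=4, skip
  Position 8 ('e'): freq=3, skip
  Position 9 ('b'): unique! => answer = 9

9


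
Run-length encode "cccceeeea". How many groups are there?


Input: cccceeeea
Scanning for consecutive runs:
  Group 1: 'c' x 4 (positions 0-3)
  Group 2: 'e' x 4 (positions 4-7)
  Group 3: 'a' x 1 (positions 8-8)
Total groups: 3

3


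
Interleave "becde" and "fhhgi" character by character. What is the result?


Interleaving "becde" and "fhhgi":
  Position 0: 'b' from first, 'f' from second => "bf"
  Position 1: 'e' from first, 'h' from second => "eh"
  Position 2: 'c' from first, 'h' from second => "ch"
  Position 3: 'd' from first, 'g' from second => "dg"
  Position 4: 'e' from first, 'i' from second => "ei"
Result: bfehchdgei

bfehchdgei


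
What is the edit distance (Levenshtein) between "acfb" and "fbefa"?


Computing edit distance: "acfb" -> "fbefa"
DP table:
           f    b    e    f    a
      0    1    2    3    4    5
  a   1    1    2    3    4    4
  c   2    2    2    3    4    5
  f   3    2    3    3    3    4
  b   4    3    2    3    4    4
Edit distance = dp[4][5] = 4

4


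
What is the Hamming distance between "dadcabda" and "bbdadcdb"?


Comparing "dadcabda" and "bbdadcdb" position by position:
  Position 0: 'd' vs 'b' => differ
  Position 1: 'a' vs 'b' => differ
  Position 2: 'd' vs 'd' => same
  Position 3: 'c' vs 'a' => differ
  Position 4: 'a' vs 'd' => differ
  Position 5: 'b' vs 'c' => differ
  Position 6: 'd' vs 'd' => same
  Position 7: 'a' vs 'b' => differ
Total differences (Hamming distance): 6

6


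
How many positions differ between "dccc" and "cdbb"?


Comparing "dccc" and "cdbb" position by position:
  Position 0: 'd' vs 'c' => DIFFER
  Position 1: 'c' vs 'd' => DIFFER
  Position 2: 'c' vs 'b' => DIFFER
  Position 3: 'c' vs 'b' => DIFFER
Positions that differ: 4

4


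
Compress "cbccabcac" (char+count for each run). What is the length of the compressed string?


Input: cbccabcac
Runs:
  'c' x 1 => "c1"
  'b' x 1 => "b1"
  'c' x 2 => "c2"
  'a' x 1 => "a1"
  'b' x 1 => "b1"
  'c' x 1 => "c1"
  'a' x 1 => "a1"
  'c' x 1 => "c1"
Compressed: "c1b1c2a1b1c1a1c1"
Compressed length: 16

16


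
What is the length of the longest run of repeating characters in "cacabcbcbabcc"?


Input: "cacabcbcbabcc"
Scanning for longest run:
  Position 1 ('a'): new char, reset run to 1
  Position 2 ('c'): new char, reset run to 1
  Position 3 ('a'): new char, reset run to 1
  Position 4 ('b'): new char, reset run to 1
  Position 5 ('c'): new char, reset run to 1
  Position 6 ('b'): new char, reset run to 1
  Position 7 ('c'): new char, reset run to 1
  Position 8 ('b'): new char, reset run to 1
  Position 9 ('a'): new char, reset run to 1
  Position 10 ('b'): new char, reset run to 1
  Position 11 ('c'): new char, reset run to 1
  Position 12 ('c'): continues run of 'c', length=2
Longest run: 'c' with length 2

2


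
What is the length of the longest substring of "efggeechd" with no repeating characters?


Input: "efggeechd"
Sliding window (track last position of each char):
  Position 0 ('e'): window [0,0] length 1 -- new best
  Position 1 ('f'): window [0,1] length 2 -- new best
  Position 2 ('g'): window [0,2] length 3 -- new best
  Position 3 ('g'): repeat (last at 2), move window start to 3
  Position 3 ('g'): window [3,3] length 1
  Position 4 ('e'): window [3,4] length 2
  Position 5 ('e'): repeat (last at 4), move window start to 5
  Position 5 ('e'): window [5,5] length 1
  Position 6 ('c'): window [5,6] length 2
  Position 7 ('h'): window [5,7] length 3
  Position 8 ('d'): window [5,8] length 4 -- new best
Longest substring with no repeats: "echd" with length 4

4


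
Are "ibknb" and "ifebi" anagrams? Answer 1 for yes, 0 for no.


Strings: "ibknb", "ifebi"
Sorted first:  bbikn
Sorted second: befii
Differ at position 1: 'b' vs 'e' => not anagrams

0


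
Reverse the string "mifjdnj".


Input: mifjdnj
Reading characters right to left:
  Position 6: 'j'
  Position 5: 'n'
  Position 4: 'd'
  Position 3: 'j'
  Position 2: 'f'
  Position 1: 'i'
  Position 0: 'm'
Reversed: jndjfim

jndjfim


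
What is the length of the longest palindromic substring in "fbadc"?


Input: "fbadc"
Checking substrings for palindromes:
  No multi-char palindromic substrings found
Longest palindromic substring: "f" with length 1

1


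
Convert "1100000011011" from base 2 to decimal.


Input: "1100000011011" in base 2
Positional expansion:
  Digit '1' (value 1) x 2^12 = 4096
  Digit '1' (value 1) x 2^11 = 2048
  Digit '0' (value 0) x 2^10 = 0
  Digit '0' (value 0) x 2^9 = 0
  Digit '0' (value 0) x 2^8 = 0
  Digit '0' (value 0) x 2^7 = 0
  Digit '0' (value 0) x 2^6 = 0
  Digit '0' (value 0) x 2^5 = 0
  Digit '1' (value 1) x 2^4 = 16
  Digit '1' (value 1) x 2^3 = 8
  Digit '0' (value 0) x 2^2 = 0
  Digit '1' (value 1) x 2^1 = 2
  Digit '1' (value 1) x 2^0 = 1
Sum = 6171

6171


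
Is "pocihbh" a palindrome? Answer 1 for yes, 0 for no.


Input: pocihbh
Reversed: hbhicop
  Compare pos 0 ('p') with pos 6 ('h'): MISMATCH
  Compare pos 1 ('o') with pos 5 ('b'): MISMATCH
  Compare pos 2 ('c') with pos 4 ('h'): MISMATCH
Result: not a palindrome

0


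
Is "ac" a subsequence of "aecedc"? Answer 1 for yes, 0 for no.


Check if "ac" is a subsequence of "aecedc"
Greedy scan:
  Position 0 ('a'): matches sub[0] = 'a'
  Position 1 ('e'): no match needed
  Position 2 ('c'): matches sub[1] = 'c'
  Position 3 ('e'): no match needed
  Position 4 ('d'): no match needed
  Position 5 ('c'): no match needed
All 2 characters matched => is a subsequence

1


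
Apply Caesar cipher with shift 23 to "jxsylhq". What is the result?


Caesar cipher: shift "jxsylhq" by 23
  'j' (pos 9) + 23 = pos 6 = 'g'
  'x' (pos 23) + 23 = pos 20 = 'u'
  's' (pos 18) + 23 = pos 15 = 'p'
  'y' (pos 24) + 23 = pos 21 = 'v'
  'l' (pos 11) + 23 = pos 8 = 'i'
  'h' (pos 7) + 23 = pos 4 = 'e'
  'q' (pos 16) + 23 = pos 13 = 'n'
Result: gupvien

gupvien


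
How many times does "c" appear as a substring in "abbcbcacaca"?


Searching for "c" in "abbcbcacaca"
Scanning each position:
  Position 0: "a" => no
  Position 1: "b" => no
  Position 2: "b" => no
  Position 3: "c" => MATCH
  Position 4: "b" => no
  Position 5: "c" => MATCH
  Position 6: "a" => no
  Position 7: "c" => MATCH
  Position 8: "a" => no
  Position 9: "c" => MATCH
  Position 10: "a" => no
Total occurrences: 4

4


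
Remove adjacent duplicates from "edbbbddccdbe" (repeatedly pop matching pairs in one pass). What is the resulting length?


Input: edbbbddccdbe
Stack-based adjacent duplicate removal:
  Read 'e': push. Stack: e
  Read 'd': push. Stack: ed
  Read 'b': push. Stack: edb
  Read 'b': matches stack top 'b' => pop. Stack: ed
  Read 'b': push. Stack: edb
  Read 'd': push. Stack: edbd
  Read 'd': matches stack top 'd' => pop. Stack: edb
  Read 'c': push. Stack: edbc
  Read 'c': matches stack top 'c' => pop. Stack: edb
  Read 'd': push. Stack: edbd
  Read 'b': push. Stack: edbdb
  Read 'e': push. Stack: edbdbe
Final stack: "edbdbe" (length 6)

6


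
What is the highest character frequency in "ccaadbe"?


Input: ccaadbe
Character counts:
  'a': 2
  'b': 1
  'c': 2
  'd': 1
  'e': 1
Maximum frequency: 2

2


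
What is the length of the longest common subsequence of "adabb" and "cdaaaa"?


LCS of "adabb" and "cdaaaa"
DP table:
           c    d    a    a    a    a
      0    0    0    0    0    0    0
  a   0    0    0    1    1    1    1
  d   0    0    1    1    1    1    1
  a   0    0    1    2    2    2    2
  b   0    0    1    2    2    2    2
  b   0    0    1    2    2    2    2
LCS length = dp[5][6] = 2

2


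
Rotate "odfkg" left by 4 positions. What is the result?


Input: "odfkg", rotate left by 4
First 4 characters: "odfk"
Remaining characters: "g"
Concatenate remaining + first: "g" + "odfk" = "godfk"

godfk


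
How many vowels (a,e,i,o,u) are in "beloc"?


Input: beloc
Checking each character:
  'b' at position 0: consonant
  'e' at position 1: vowel (running total: 1)
  'l' at position 2: consonant
  'o' at position 3: vowel (running total: 2)
  'c' at position 4: consonant
Total vowels: 2

2


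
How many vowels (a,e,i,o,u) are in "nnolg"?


Input: nnolg
Checking each character:
  'n' at position 0: consonant
  'n' at position 1: consonant
  'o' at position 2: vowel (running total: 1)
  'l' at position 3: consonant
  'g' at position 4: consonant
Total vowels: 1

1


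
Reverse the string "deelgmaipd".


Input: deelgmaipd
Reading characters right to left:
  Position 9: 'd'
  Position 8: 'p'
  Position 7: 'i'
  Position 6: 'a'
  Position 5: 'm'
  Position 4: 'g'
  Position 3: 'l'
  Position 2: 'e'
  Position 1: 'e'
  Position 0: 'd'
Reversed: dpiamgleed

dpiamgleed


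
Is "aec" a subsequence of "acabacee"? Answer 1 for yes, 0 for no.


Check if "aec" is a subsequence of "acabacee"
Greedy scan:
  Position 0 ('a'): matches sub[0] = 'a'
  Position 1 ('c'): no match needed
  Position 2 ('a'): no match needed
  Position 3 ('b'): no match needed
  Position 4 ('a'): no match needed
  Position 5 ('c'): no match needed
  Position 6 ('e'): matches sub[1] = 'e'
  Position 7 ('e'): no match needed
Only matched 2/3 characters => not a subsequence

0


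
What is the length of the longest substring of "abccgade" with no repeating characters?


Input: "abccgade"
Sliding window (track last position of each char):
  Position 0 ('a'): window [0,0] length 1 -- new best
  Position 1 ('b'): window [0,1] length 2 -- new best
  Position 2 ('c'): window [0,2] length 3 -- new best
  Position 3 ('c'): repeat (last at 2), move window start to 3
  Position 3 ('c'): window [3,3] length 1
  Position 4 ('g'): window [3,4] length 2
  Position 5 ('a'): window [3,5] length 3
  Position 6 ('d'): window [3,6] length 4 -- new best
  Position 7 ('e'): window [3,7] length 5 -- new best
Longest substring with no repeats: "cgade" with length 5

5


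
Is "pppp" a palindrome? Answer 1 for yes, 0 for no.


Input: pppp
Reversed: pppp
  Compare pos 0 ('p') with pos 3 ('p'): match
  Compare pos 1 ('p') with pos 2 ('p'): match
Result: palindrome

1


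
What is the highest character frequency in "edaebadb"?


Input: edaebadb
Character counts:
  'a': 2
  'b': 2
  'd': 2
  'e': 2
Maximum frequency: 2

2


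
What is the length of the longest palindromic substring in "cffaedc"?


Input: "cffaedc"
Checking substrings for palindromes:
  [1:3] "ff" (len 2) => palindrome
Longest palindromic substring: "ff" with length 2

2


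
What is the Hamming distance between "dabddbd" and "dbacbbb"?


Comparing "dabddbd" and "dbacbbb" position by position:
  Position 0: 'd' vs 'd' => same
  Position 1: 'a' vs 'b' => differ
  Position 2: 'b' vs 'a' => differ
  Position 3: 'd' vs 'c' => differ
  Position 4: 'd' vs 'b' => differ
  Position 5: 'b' vs 'b' => same
  Position 6: 'd' vs 'b' => differ
Total differences (Hamming distance): 5

5


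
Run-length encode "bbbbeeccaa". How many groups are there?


Input: bbbbeeccaa
Scanning for consecutive runs:
  Group 1: 'b' x 4 (positions 0-3)
  Group 2: 'e' x 2 (positions 4-5)
  Group 3: 'c' x 2 (positions 6-7)
  Group 4: 'a' x 2 (positions 8-9)
Total groups: 4

4


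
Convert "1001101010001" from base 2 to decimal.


Input: "1001101010001" in base 2
Positional expansion:
  Digit '1' (value 1) x 2^12 = 4096
  Digit '0' (value 0) x 2^11 = 0
  Digit '0' (value 0) x 2^10 = 0
  Digit '1' (value 1) x 2^9 = 512
  Digit '1' (value 1) x 2^8 = 256
  Digit '0' (value 0) x 2^7 = 0
  Digit '1' (value 1) x 2^6 = 64
  Digit '0' (value 0) x 2^5 = 0
  Digit '1' (value 1) x 2^4 = 16
  Digit '0' (value 0) x 2^3 = 0
  Digit '0' (value 0) x 2^2 = 0
  Digit '0' (value 0) x 2^1 = 0
  Digit '1' (value 1) x 2^0 = 1
Sum = 4945

4945


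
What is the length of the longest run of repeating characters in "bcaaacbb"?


Input: "bcaaacbb"
Scanning for longest run:
  Position 1 ('c'): new char, reset run to 1
  Position 2 ('a'): new char, reset run to 1
  Position 3 ('a'): continues run of 'a', length=2
  Position 4 ('a'): continues run of 'a', length=3
  Position 5 ('c'): new char, reset run to 1
  Position 6 ('b'): new char, reset run to 1
  Position 7 ('b'): continues run of 'b', length=2
Longest run: 'a' with length 3

3


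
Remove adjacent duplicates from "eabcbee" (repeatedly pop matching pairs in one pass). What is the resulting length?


Input: eabcbee
Stack-based adjacent duplicate removal:
  Read 'e': push. Stack: e
  Read 'a': push. Stack: ea
  Read 'b': push. Stack: eab
  Read 'c': push. Stack: eabc
  Read 'b': push. Stack: eabcb
  Read 'e': push. Stack: eabcbe
  Read 'e': matches stack top 'e' => pop. Stack: eabcb
Final stack: "eabcb" (length 5)

5


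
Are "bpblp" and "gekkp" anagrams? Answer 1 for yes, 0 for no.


Strings: "bpblp", "gekkp"
Sorted first:  bblpp
Sorted second: egkkp
Differ at position 0: 'b' vs 'e' => not anagrams

0


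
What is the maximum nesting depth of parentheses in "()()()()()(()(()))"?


Input: "()()()()()(()(()))"
Tracking depth:
  Position 0 '(': depth becomes 1
  Position 1 ')': depth becomes 0
  Position 2 '(': depth becomes 1
  Position 3 ')': depth becomes 0
  Position 4 '(': depth becomes 1
  Position 5 ')': depth becomes 0
  Position 6 '(': depth becomes 1
  Position 7 ')': depth becomes 0
  Position 8 '(': depth becomes 1
  Position 9 ')': depth becomes 0
  Position 10 '(': depth becomes 1
  Position 11 '(': depth becomes 2
  Position 12 ')': depth becomes 1
  Position 13 '(': depth becomes 2
  Position 14 '(': depth becomes 3
  Position 15 ')': depth becomes 2
  Position 16 ')': depth becomes 1
  Position 17 ')': depth becomes 0
Maximum depth reached: 3

3


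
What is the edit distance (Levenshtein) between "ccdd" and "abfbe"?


Computing edit distance: "ccdd" -> "abfbe"
DP table:
           a    b    f    b    e
      0    1    2    3    4    5
  c   1    1    2    3    4    5
  c   2    2    2    3    4    5
  d   3    3    3    3    4    5
  d   4    4    4    4    4    5
Edit distance = dp[4][5] = 5

5


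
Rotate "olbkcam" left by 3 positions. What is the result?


Input: "olbkcam", rotate left by 3
First 3 characters: "olb"
Remaining characters: "kcam"
Concatenate remaining + first: "kcam" + "olb" = "kcamolb"

kcamolb


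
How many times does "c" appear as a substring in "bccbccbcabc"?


Searching for "c" in "bccbccbcabc"
Scanning each position:
  Position 0: "b" => no
  Position 1: "c" => MATCH
  Position 2: "c" => MATCH
  Position 3: "b" => no
  Position 4: "c" => MATCH
  Position 5: "c" => MATCH
  Position 6: "b" => no
  Position 7: "c" => MATCH
  Position 8: "a" => no
  Position 9: "b" => no
  Position 10: "c" => MATCH
Total occurrences: 6

6


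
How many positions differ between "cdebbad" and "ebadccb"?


Comparing "cdebbad" and "ebadccb" position by position:
  Position 0: 'c' vs 'e' => DIFFER
  Position 1: 'd' vs 'b' => DIFFER
  Position 2: 'e' vs 'a' => DIFFER
  Position 3: 'b' vs 'd' => DIFFER
  Position 4: 'b' vs 'c' => DIFFER
  Position 5: 'a' vs 'c' => DIFFER
  Position 6: 'd' vs 'b' => DIFFER
Positions that differ: 7

7


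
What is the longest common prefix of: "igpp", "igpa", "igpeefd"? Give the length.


Words: igpp, igpa, igpeefd
  Position 0: all 'i' => match
  Position 1: all 'g' => match
  Position 2: all 'p' => match
  Position 3: ('p', 'a', 'e') => mismatch, stop
LCP = "igp" (length 3)

3


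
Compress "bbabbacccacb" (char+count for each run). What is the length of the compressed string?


Input: bbabbacccacb
Runs:
  'b' x 2 => "b2"
  'a' x 1 => "a1"
  'b' x 2 => "b2"
  'a' x 1 => "a1"
  'c' x 3 => "c3"
  'a' x 1 => "a1"
  'c' x 1 => "c1"
  'b' x 1 => "b1"
Compressed: "b2a1b2a1c3a1c1b1"
Compressed length: 16

16


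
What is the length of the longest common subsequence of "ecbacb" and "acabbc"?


LCS of "ecbacb" and "acabbc"
DP table:
           a    c    a    b    b    c
      0    0    0    0    0    0    0
  e   0    0    0    0    0    0    0
  c   0    0    1    1    1    1    1
  b   0    0    1    1    2    2    2
  a   0    1    1    2    2    2    2
  c   0    1    2    2    2    2    3
  b   0    1    2    2    3    3    3
LCS length = dp[6][6] = 3

3


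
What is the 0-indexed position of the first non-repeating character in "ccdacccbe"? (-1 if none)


Input: ccdacccbe
Character frequencies:
  'a': 1
  'b': 1
  'c': 5
  'd': 1
  'e': 1
Scanning left to right for freq == 1:
  Position 0 ('c'): freq=5, skip
  Position 1 ('c'): freq=5, skip
  Position 2 ('d'): unique! => answer = 2

2


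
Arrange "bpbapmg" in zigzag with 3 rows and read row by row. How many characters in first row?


Zigzag "bpbapmg" into 3 rows:
Placing characters:
  'b' => row 0
  'p' => row 1
  'b' => row 2
  'a' => row 1
  'p' => row 0
  'm' => row 1
  'g' => row 2
Rows:
  Row 0: "bp"
  Row 1: "pam"
  Row 2: "bg"
First row length: 2

2


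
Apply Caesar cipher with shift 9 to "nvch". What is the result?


Caesar cipher: shift "nvch" by 9
  'n' (pos 13) + 9 = pos 22 = 'w'
  'v' (pos 21) + 9 = pos 4 = 'e'
  'c' (pos 2) + 9 = pos 11 = 'l'
  'h' (pos 7) + 9 = pos 16 = 'q'
Result: welq

welq


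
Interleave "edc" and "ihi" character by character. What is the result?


Interleaving "edc" and "ihi":
  Position 0: 'e' from first, 'i' from second => "ei"
  Position 1: 'd' from first, 'h' from second => "dh"
  Position 2: 'c' from first, 'i' from second => "ci"
Result: eidhci

eidhci


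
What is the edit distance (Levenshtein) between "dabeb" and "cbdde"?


Computing edit distance: "dabeb" -> "cbdde"
DP table:
           c    b    d    d    e
      0    1    2    3    4    5
  d   1    1    2    2    3    4
  a   2    2    2    3    3    4
  b   3    3    2    3    4    4
  e   4    4    3    3    4    4
  b   5    5    4    4    4    5
Edit distance = dp[5][5] = 5

5


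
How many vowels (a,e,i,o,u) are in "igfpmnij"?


Input: igfpmnij
Checking each character:
  'i' at position 0: vowel (running total: 1)
  'g' at position 1: consonant
  'f' at position 2: consonant
  'p' at position 3: consonant
  'm' at position 4: consonant
  'n' at position 5: consonant
  'i' at position 6: vowel (running total: 2)
  'j' at position 7: consonant
Total vowels: 2

2


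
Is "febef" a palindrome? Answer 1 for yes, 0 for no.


Input: febef
Reversed: febef
  Compare pos 0 ('f') with pos 4 ('f'): match
  Compare pos 1 ('e') with pos 3 ('e'): match
Result: palindrome

1


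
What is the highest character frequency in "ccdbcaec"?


Input: ccdbcaec
Character counts:
  'a': 1
  'b': 1
  'c': 4
  'd': 1
  'e': 1
Maximum frequency: 4

4


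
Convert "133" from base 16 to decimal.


Input: "133" in base 16
Positional expansion:
  Digit '1' (value 1) x 16^2 = 256
  Digit '3' (value 3) x 16^1 = 48
  Digit '3' (value 3) x 16^0 = 3
Sum = 307

307


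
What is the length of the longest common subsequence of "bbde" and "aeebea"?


LCS of "bbde" and "aeebea"
DP table:
           a    e    e    b    e    a
      0    0    0    0    0    0    0
  b   0    0    0    0    1    1    1
  b   0    0    0    0    1    1    1
  d   0    0    0    0    1    1    1
  e   0    0    1    1    1    2    2
LCS length = dp[4][6] = 2

2


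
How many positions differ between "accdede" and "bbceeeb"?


Comparing "accdede" and "bbceeeb" position by position:
  Position 0: 'a' vs 'b' => DIFFER
  Position 1: 'c' vs 'b' => DIFFER
  Position 2: 'c' vs 'c' => same
  Position 3: 'd' vs 'e' => DIFFER
  Position 4: 'e' vs 'e' => same
  Position 5: 'd' vs 'e' => DIFFER
  Position 6: 'e' vs 'b' => DIFFER
Positions that differ: 5

5


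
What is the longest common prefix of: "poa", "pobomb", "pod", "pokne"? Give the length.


Words: poa, pobomb, pod, pokne
  Position 0: all 'p' => match
  Position 1: all 'o' => match
  Position 2: ('a', 'b', 'd', 'k') => mismatch, stop
LCP = "po" (length 2)

2
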